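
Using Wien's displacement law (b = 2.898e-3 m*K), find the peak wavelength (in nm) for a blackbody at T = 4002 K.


lam_max = b / T = 2.898e-3 / 4002 = 7.241e-07 m = 724.1379 nm

724.1379 nm


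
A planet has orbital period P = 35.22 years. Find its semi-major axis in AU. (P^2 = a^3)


a = P^(2/3) = 35.22^(2/3) = 10.7447

10.7447 AU


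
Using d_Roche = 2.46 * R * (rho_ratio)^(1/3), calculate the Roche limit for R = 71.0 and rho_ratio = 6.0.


d_Roche = 2.46 * 71.0 * 6.0^(1/3) = 317.3783

317.3783


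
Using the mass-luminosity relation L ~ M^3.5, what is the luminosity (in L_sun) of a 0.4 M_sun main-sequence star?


L/L_sun = (M/M_sun)^3.5 = 0.4^3.5 = 0.0405

0.0405 L_sun


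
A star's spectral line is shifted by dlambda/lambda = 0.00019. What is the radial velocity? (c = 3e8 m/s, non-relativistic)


v = (dlambda/lambda) * c = 0.00019 * 3e8 = 57000.0

57000.0 m/s


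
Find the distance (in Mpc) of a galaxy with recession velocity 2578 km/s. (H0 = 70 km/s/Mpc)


d = v / H0 = 2578 / 70 = 36.8286

36.8286 Mpc


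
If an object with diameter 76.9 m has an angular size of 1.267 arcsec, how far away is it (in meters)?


D = size / theta_rad, theta_rad = 1.267 * pi/(180*3600) = 6.143e-06, D = 1.252e+07

1.252e+07 m


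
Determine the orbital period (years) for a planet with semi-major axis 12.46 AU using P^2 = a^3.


P = a^(3/2) = 12.46^1.5 = 43.9822

43.9822 years


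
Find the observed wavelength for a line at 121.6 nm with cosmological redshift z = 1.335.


lam_obs = lam_emit * (1 + z) = 121.6 * (1 + 1.335) = 283.936

283.936 nm


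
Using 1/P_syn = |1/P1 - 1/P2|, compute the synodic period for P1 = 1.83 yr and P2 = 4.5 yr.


1/P_syn = |1/P1 - 1/P2| = |1/1.83 - 1/4.5| => P_syn = 3.0843

3.0843 years


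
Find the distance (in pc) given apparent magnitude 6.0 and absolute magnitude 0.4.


d = 10^((m - M + 5)/5) = 10^((6.0 - 0.4 + 5)/5) = 131.8257

131.8257 pc


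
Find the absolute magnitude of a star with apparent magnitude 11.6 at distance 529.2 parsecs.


M = m - 5*log10(d) + 5 = 11.6 - 5*log10(529.2) + 5 = 2.9819

2.9819


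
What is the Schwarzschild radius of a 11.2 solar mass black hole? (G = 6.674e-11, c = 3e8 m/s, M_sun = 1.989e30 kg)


M = 11.2 * 1.989e30 kg = 2.22768e+31 kg. rs = 2GM/c^2 = 2 * 6.674e-11 * 2.22768e+31 / (3e8)^2 = 33038.9696

33038.9696 m


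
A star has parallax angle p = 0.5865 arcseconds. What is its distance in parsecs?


d = 1/p = 1/0.5865 = 1.705

1.705 pc


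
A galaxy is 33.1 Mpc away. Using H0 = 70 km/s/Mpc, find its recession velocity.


v = H0 * d = 70 * 33.1 = 2317.0

2317.0 km/s


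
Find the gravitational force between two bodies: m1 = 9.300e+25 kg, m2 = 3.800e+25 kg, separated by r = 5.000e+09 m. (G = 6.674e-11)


F = G*m1*m2/r^2 = 6.674e-11 * 9.300e+25 * 3.800e+25 / (5.000e+09)^2 = 6.674e-11 * 3.534e+51 / 2.500e+19 = 9.434e+21

9.434e+21 N


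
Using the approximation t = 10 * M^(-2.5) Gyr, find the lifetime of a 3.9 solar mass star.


t = 10 * M^(-2.5) = 10 * 3.9^(-2.5) = 0.3329

0.3329 Gyr


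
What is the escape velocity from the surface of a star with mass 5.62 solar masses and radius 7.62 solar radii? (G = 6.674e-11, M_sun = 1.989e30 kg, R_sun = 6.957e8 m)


M = 5.62 * 1.989e30 kg = 1.117818e+31 kg; R = 7.62 * 6.957e8 m = 5.301234e+09 m. v_esc = sqrt(2GM/R) = sqrt(2 * 6.674e-11 * 1.117818e+31 / 5.301234e+09) = 530524.1534

530524.1534 m/s


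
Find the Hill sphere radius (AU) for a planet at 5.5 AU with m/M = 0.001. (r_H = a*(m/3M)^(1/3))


r_H = a * (m/3M)^(1/3) = 5.5 * (0.001/3)^(1/3) = 0.3813

0.3813 AU


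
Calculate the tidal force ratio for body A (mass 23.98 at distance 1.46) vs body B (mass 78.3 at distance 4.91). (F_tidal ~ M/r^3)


Ratio = (M1/r1^3) / (M2/r2^3) = (23.98/1.46^3) / (78.3/4.91^3) = 11.6486

11.6486


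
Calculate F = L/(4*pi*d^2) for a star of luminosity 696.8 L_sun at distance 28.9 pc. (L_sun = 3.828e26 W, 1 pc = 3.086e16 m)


F = L / (4*pi*d^2) = 2.667e+29 / (4*pi*(8.919e+17)^2) = 2.669e-08

2.669e-08 W/m^2


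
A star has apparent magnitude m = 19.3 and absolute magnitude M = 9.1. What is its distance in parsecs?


d = 10^((m - M + 5)/5) = 10^((19.3 - 9.1 + 5)/5) = 1096.4782

1096.4782 pc


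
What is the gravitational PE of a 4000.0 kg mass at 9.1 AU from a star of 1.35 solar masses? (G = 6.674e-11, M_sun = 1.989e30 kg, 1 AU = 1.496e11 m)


M = 1.35 * 1.989e30 kg = 2.68515e+30 kg; r = 9.1 AU * 1.496e11 m/AU = 1.36136e+12 m. U = -GM*m/r = -(6.674e-11 * 2.68515e+30 * 4000.0) / 1.36136e+12 = -5.266e+11

-5.266e+11 J


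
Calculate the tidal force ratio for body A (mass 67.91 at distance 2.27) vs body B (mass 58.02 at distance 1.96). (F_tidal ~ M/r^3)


Ratio = (M1/r1^3) / (M2/r2^3) = (67.91/2.27^3) / (58.02/1.96^3) = 0.7534

0.7534


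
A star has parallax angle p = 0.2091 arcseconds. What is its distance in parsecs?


d = 1/p = 1/0.2091 = 4.7824

4.7824 pc


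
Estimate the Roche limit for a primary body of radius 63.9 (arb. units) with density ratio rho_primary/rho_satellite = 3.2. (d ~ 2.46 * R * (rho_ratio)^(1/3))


d_Roche = 2.46 * 63.9 * 3.2^(1/3) = 231.6431

231.6431


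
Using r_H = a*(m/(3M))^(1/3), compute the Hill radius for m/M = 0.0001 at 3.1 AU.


r_H = a * (m/3M)^(1/3) = 3.1 * (0.0001/3)^(1/3) = 0.0998

0.0998 AU


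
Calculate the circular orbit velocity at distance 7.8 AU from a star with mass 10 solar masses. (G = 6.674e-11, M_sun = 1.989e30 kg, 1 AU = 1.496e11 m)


v = sqrt(GM/r) = sqrt(6.674e-11 * 1.989e+31 / 1.167e+12) = 33728.5285

33728.5285 m/s


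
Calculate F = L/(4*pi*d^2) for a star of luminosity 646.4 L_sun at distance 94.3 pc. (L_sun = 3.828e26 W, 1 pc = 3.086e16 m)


F = L / (4*pi*d^2) = 2.474e+29 / (4*pi*(2.910e+18)^2) = 2.325e-09

2.325e-09 W/m^2


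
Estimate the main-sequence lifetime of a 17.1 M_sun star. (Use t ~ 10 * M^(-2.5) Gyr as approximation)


t = 10 * M^(-2.5) = 10 * 17.1^(-2.5) = 0.0083

0.0083 Gyr


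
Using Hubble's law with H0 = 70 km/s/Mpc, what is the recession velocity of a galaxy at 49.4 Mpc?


v = H0 * d = 70 * 49.4 = 3458.0

3458.0 km/s


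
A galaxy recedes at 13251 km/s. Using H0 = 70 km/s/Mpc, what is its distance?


d = v / H0 = 13251 / 70 = 189.3

189.3 Mpc


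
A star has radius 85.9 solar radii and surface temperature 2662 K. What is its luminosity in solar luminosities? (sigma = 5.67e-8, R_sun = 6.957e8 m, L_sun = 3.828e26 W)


R = 85.9 * 6.957e8 m = 5.976063e+10 m. L = 4*pi*R^2*sigma*T^4 = 4*pi*(5.976063e+10)^2 * 5.67e-8 * 2662^4 = 1.277778163e+29 W. L/L_sun = 1.277778163e+29 / 3.828e26 = 333.7978

333.7978 L_sun


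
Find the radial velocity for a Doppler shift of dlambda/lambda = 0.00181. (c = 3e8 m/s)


v = (dlambda/lambda) * c = 0.00181 * 3e8 = 543000.0

543000.0 m/s


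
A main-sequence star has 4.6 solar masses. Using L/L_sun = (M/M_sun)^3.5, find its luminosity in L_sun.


L/L_sun = (M/M_sun)^3.5 = 4.6^3.5 = 208.7625

208.7625 L_sun


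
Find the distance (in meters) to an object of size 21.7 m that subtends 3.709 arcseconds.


D = size / theta_rad, theta_rad = 3.709 * pi/(180*3600) = 1.798e-05, D = 1.207e+06

1.207e+06 m


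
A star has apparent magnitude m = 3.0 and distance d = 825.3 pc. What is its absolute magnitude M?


M = m - 5*log10(d) + 5 = 3.0 - 5*log10(825.3) + 5 = -6.5831

-6.5831


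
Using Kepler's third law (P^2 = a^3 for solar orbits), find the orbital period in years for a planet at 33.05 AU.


P = a^(3/2) = 33.05^1.5 = 190.0016

190.0016 years


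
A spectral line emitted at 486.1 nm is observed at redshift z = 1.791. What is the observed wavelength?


lam_obs = lam_emit * (1 + z) = 486.1 * (1 + 1.791) = 1356.7051

1356.7051 nm


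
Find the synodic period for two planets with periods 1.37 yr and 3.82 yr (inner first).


1/P_syn = |1/P1 - 1/P2| = |1/1.37 - 1/3.82| => P_syn = 2.1361

2.1361 years


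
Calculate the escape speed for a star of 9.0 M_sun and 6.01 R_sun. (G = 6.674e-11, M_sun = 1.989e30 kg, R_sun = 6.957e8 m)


M = 9.0 * 1.989e30 kg = 1.7901e+31 kg; R = 6.01 * 6.957e8 m = 4.181157e+09 m. v_esc = sqrt(2GM/R) = sqrt(2 * 6.674e-11 * 1.7901e+31 / 4.181157e+09) = 755959.4626

755959.4626 m/s


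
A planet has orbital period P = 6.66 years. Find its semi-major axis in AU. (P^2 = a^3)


a = P^(2/3) = 6.66^(2/3) = 3.5398

3.5398 AU


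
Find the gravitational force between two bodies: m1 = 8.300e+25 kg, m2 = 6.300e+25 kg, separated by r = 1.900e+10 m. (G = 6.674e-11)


F = G*m1*m2/r^2 = 6.674e-11 * 8.300e+25 * 6.300e+25 / (1.900e+10)^2 = 6.674e-11 * 5.229e+51 / 3.610e+20 = 9.667e+20

9.667e+20 N


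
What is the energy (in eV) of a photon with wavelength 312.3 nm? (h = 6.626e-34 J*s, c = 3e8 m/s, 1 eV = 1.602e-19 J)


E = hc/lambda = 6.626e-34 * 3e8 / 3.123e-07 = 6.365e-19 J = 3.9732 eV

3.9732 eV


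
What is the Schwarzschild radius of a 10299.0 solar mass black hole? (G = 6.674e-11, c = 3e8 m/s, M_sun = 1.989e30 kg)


M = 10299.0 * 1.989e30 kg = 2.0484711e+34 kg. rs = 2GM/c^2 = 2 * 6.674e-11 * 2.0484711e+34 / (3e8)^2 = 3.038e+07

3.038e+07 m


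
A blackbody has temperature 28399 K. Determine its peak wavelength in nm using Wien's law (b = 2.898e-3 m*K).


lam_max = b / T = 2.898e-3 / 28399 = 1.020e-07 m = 102.0458 nm

102.0458 nm


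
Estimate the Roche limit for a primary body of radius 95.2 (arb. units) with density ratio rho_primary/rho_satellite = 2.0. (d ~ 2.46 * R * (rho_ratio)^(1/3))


d_Roche = 2.46 * 95.2 * 2.0^(1/3) = 295.0634

295.0634


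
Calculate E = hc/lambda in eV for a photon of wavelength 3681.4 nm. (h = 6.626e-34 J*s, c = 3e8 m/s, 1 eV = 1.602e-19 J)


E = hc/lambda = 6.626e-34 * 3e8 / 3.681e-06 = 5.400e-20 J = 0.3371 eV

0.3371 eV


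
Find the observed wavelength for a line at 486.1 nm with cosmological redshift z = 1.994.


lam_obs = lam_emit * (1 + z) = 486.1 * (1 + 1.994) = 1455.3834

1455.3834 nm


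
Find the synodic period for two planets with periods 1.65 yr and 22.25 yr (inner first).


1/P_syn = |1/P1 - 1/P2| = |1/1.65 - 1/22.25| => P_syn = 1.7822

1.7822 years


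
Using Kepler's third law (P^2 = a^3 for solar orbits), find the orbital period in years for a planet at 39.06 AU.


P = a^(3/2) = 39.06^1.5 = 244.1172

244.1172 years


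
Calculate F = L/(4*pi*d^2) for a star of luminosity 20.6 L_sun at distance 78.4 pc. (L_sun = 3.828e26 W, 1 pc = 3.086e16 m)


F = L / (4*pi*d^2) = 7.886e+27 / (4*pi*(2.419e+18)^2) = 1.072e-10

1.072e-10 W/m^2


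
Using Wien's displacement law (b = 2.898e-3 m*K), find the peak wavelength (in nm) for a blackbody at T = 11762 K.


lam_max = b / T = 2.898e-3 / 11762 = 2.464e-07 m = 246.3867 nm

246.3867 nm


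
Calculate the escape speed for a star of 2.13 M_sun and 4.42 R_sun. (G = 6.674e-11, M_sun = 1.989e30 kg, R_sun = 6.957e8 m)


M = 2.13 * 1.989e30 kg = 4.23657e+30 kg; R = 4.42 * 6.957e8 m = 3.074994e+09 m. v_esc = sqrt(2GM/R) = sqrt(2 * 6.674e-11 * 4.23657e+30 / 3.074994e+09) = 428837.8954

428837.8954 m/s


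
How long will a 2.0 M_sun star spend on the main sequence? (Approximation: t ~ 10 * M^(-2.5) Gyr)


t = 10 * M^(-2.5) = 10 * 2.0^(-2.5) = 1.7678

1.7678 Gyr


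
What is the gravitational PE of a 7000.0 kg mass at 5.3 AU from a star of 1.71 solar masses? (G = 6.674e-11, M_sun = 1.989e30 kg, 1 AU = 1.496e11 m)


M = 1.71 * 1.989e30 kg = 3.40119e+30 kg; r = 5.3 AU * 1.496e11 m/AU = 7.9288e+11 m. U = -GM*m/r = -(6.674e-11 * 3.40119e+30 * 7000.0) / 7.9288e+11 = -2.004e+12

-2.004e+12 J


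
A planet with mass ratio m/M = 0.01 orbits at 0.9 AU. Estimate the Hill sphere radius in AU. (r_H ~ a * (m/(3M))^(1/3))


r_H = a * (m/3M)^(1/3) = 0.9 * (0.01/3)^(1/3) = 0.1344

0.1344 AU


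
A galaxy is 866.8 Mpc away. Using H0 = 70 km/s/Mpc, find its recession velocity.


v = H0 * d = 70 * 866.8 = 60676.0

60676.0 km/s


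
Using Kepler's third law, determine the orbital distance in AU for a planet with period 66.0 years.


a = P^(2/3) = 66.0^(2/3) = 16.3316

16.3316 AU


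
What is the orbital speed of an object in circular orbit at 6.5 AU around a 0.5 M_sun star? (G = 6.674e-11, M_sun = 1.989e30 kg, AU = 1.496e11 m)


v = sqrt(GM/r) = sqrt(6.674e-11 * 9.945e+29 / 9.724e+11) = 8261.7685

8261.7685 m/s


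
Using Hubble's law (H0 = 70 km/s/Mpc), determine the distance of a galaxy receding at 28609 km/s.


d = v / H0 = 28609 / 70 = 408.7

408.7 Mpc


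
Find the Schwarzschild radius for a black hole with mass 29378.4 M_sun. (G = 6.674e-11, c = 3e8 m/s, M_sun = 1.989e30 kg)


M = 29378.4 * 1.989e30 kg = 5.84336376e+34 kg. rs = 2GM/c^2 = 2 * 6.674e-11 * 5.84336376e+34 / (3e8)^2 = 8.666e+07

8.666e+07 m


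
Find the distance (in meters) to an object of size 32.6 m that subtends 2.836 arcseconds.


D = size / theta_rad, theta_rad = 2.836 * pi/(180*3600) = 1.375e-05, D = 2.371e+06

2.371e+06 m


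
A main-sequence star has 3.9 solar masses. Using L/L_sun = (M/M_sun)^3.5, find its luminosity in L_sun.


L/L_sun = (M/M_sun)^3.5 = 3.9^3.5 = 117.1456

117.1456 L_sun


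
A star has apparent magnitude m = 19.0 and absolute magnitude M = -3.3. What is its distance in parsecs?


d = 10^((m - M + 5)/5) = 10^((19.0 - -3.3 + 5)/5) = 288403.1503

288403.1503 pc


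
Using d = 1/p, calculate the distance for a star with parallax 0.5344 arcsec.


d = 1/p = 1/0.5344 = 1.8713

1.8713 pc


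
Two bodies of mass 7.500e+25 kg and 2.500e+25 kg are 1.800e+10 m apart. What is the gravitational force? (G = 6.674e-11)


F = G*m1*m2/r^2 = 6.674e-11 * 7.500e+25 * 2.500e+25 / (1.800e+10)^2 = 6.674e-11 * 1.875e+51 / 3.240e+20 = 3.862e+20

3.862e+20 N


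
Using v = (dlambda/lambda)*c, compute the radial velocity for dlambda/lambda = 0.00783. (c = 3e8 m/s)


v = (dlambda/lambda) * c = 0.00783 * 3e8 = 2.349e+06

2.349e+06 m/s


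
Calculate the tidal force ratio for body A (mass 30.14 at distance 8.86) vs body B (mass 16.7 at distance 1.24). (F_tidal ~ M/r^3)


Ratio = (M1/r1^3) / (M2/r2^3) = (30.14/8.86^3) / (16.7/1.24^3) = 0.0049

0.0049


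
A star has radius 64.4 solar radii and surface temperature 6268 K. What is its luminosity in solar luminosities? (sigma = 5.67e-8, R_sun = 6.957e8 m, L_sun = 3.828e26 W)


R = 64.4 * 6.957e8 m = 4.480308e+10 m. L = 4*pi*R^2*sigma*T^4 = 4*pi*(4.480308e+10)^2 * 5.67e-8 * 6268^4 = 2.207621503e+30 W. L/L_sun = 2.207621503e+30 / 3.828e26 = 5767.0363

5767.0363 L_sun


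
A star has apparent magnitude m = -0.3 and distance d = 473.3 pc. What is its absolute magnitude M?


M = m - 5*log10(d) + 5 = -0.3 - 5*log10(473.3) + 5 = -8.6757

-8.6757


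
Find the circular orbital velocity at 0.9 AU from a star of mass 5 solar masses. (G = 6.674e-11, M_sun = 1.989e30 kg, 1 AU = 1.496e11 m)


v = sqrt(GM/r) = sqrt(6.674e-11 * 9.945e+30 / 1.346e+11) = 70211.531

70211.531 m/s


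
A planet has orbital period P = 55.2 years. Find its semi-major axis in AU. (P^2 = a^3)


a = P^(2/3) = 55.2^(2/3) = 14.4975

14.4975 AU


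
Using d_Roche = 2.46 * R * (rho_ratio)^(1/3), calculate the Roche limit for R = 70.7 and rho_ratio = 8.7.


d_Roche = 2.46 * 70.7 * 8.7^(1/3) = 357.7071

357.7071


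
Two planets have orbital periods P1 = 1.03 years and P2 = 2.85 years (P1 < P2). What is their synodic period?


1/P_syn = |1/P1 - 1/P2| = |1/1.03 - 1/2.85| => P_syn = 1.6129

1.6129 years


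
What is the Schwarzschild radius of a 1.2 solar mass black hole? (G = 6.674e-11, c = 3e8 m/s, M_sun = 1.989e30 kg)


M = 1.2 * 1.989e30 kg = 2.3868e+30 kg. rs = 2GM/c^2 = 2 * 6.674e-11 * 2.3868e+30 / (3e8)^2 = 3539.8896

3539.8896 m


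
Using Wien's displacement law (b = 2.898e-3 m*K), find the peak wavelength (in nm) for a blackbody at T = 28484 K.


lam_max = b / T = 2.898e-3 / 28484 = 1.017e-07 m = 101.7413 nm

101.7413 nm


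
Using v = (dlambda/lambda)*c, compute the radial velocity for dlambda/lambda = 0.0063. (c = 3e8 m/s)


v = (dlambda/lambda) * c = 0.0063 * 3e8 = 1.890e+06

1.890e+06 m/s


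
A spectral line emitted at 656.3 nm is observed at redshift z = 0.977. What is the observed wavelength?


lam_obs = lam_emit * (1 + z) = 656.3 * (1 + 0.977) = 1297.5051

1297.5051 nm


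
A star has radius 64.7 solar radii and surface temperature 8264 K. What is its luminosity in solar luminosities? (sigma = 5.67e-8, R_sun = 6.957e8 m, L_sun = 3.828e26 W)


R = 64.7 * 6.957e8 m = 4.501179e+10 m. L = 4*pi*R^2*sigma*T^4 = 4*pi*(4.501179e+10)^2 * 5.67e-8 * 8264^4 = 6.732970707e+30 W. L/L_sun = 6.732970707e+30 / 3.828e26 = 17588.7427

17588.7427 L_sun


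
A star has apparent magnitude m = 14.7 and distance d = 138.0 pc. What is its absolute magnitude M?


M = m - 5*log10(d) + 5 = 14.7 - 5*log10(138.0) + 5 = 9.0006

9.0006


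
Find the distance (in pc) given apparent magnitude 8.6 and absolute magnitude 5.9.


d = 10^((m - M + 5)/5) = 10^((8.6 - 5.9 + 5)/5) = 34.6737

34.6737 pc


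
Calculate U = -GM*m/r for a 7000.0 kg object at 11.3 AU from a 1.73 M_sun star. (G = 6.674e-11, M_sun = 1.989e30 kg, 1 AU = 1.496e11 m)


M = 1.73 * 1.989e30 kg = 3.44097e+30 kg; r = 11.3 AU * 1.496e11 m/AU = 1.69048e+12 m. U = -GM*m/r = -(6.674e-11 * 3.44097e+30 * 7000.0) / 1.69048e+12 = -9.509e+11

-9.509e+11 J


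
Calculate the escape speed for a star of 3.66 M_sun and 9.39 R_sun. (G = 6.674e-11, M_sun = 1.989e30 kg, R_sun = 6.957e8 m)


M = 3.66 * 1.989e30 kg = 7.27974e+30 kg; R = 9.39 * 6.957e8 m = 6.532623e+09 m. v_esc = sqrt(2GM/R) = sqrt(2 * 6.674e-11 * 7.27974e+30 / 6.532623e+09) = 385675.6636

385675.6636 m/s


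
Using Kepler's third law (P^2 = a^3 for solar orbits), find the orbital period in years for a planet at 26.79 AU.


P = a^(3/2) = 26.79^1.5 = 138.6625

138.6625 years


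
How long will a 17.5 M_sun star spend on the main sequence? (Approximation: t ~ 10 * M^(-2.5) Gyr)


t = 10 * M^(-2.5) = 10 * 17.5^(-2.5) = 0.0078

0.0078 Gyr


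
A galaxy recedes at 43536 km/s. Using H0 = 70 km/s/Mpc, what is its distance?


d = v / H0 = 43536 / 70 = 621.9429

621.9429 Mpc


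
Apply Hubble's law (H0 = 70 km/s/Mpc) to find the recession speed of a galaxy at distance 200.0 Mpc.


v = H0 * d = 70 * 200.0 = 14000.0

14000.0 km/s


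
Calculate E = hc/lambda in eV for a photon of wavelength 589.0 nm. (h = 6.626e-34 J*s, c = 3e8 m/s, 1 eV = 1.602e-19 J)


E = hc/lambda = 6.626e-34 * 3e8 / 5.890e-07 = 3.375e-19 J = 2.1067 eV

2.1067 eV


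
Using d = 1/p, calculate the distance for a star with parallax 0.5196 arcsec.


d = 1/p = 1/0.5196 = 1.9246

1.9246 pc


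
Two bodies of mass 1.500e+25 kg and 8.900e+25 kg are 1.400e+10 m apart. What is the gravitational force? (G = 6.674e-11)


F = G*m1*m2/r^2 = 6.674e-11 * 1.500e+25 * 8.900e+25 / (1.400e+10)^2 = 6.674e-11 * 1.335e+51 / 1.960e+20 = 4.546e+20

4.546e+20 N


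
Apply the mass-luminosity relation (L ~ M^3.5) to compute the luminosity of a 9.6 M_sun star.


L/L_sun = (M/M_sun)^3.5 = 9.6^3.5 = 2741.2542

2741.2542 L_sun


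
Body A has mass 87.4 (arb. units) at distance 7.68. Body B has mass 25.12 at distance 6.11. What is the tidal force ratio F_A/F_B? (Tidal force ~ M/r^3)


Ratio = (M1/r1^3) / (M2/r2^3) = (87.4/7.68^3) / (25.12/6.11^3) = 1.752

1.752


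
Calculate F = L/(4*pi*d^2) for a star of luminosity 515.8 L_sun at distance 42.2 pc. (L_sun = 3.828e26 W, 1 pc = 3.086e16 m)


F = L / (4*pi*d^2) = 1.974e+29 / (4*pi*(1.302e+18)^2) = 9.265e-09

9.265e-09 W/m^2


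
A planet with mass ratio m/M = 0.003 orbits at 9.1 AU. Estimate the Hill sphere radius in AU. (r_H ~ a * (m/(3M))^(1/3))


r_H = a * (m/3M)^(1/3) = 9.1 * (0.003/3)^(1/3) = 0.91

0.91 AU


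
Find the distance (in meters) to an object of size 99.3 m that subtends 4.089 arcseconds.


D = size / theta_rad, theta_rad = 4.089 * pi/(180*3600) = 1.982e-05, D = 5.009e+06

5.009e+06 m


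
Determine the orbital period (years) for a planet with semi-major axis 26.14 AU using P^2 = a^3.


P = a^(3/2) = 26.14^1.5 = 133.6467

133.6467 years


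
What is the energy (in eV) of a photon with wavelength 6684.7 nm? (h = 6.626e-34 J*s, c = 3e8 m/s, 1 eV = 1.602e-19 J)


E = hc/lambda = 6.626e-34 * 3e8 / 6.685e-06 = 2.974e-20 J = 0.1856 eV

0.1856 eV


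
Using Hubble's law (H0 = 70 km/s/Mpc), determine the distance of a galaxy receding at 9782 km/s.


d = v / H0 = 9782 / 70 = 139.7429

139.7429 Mpc


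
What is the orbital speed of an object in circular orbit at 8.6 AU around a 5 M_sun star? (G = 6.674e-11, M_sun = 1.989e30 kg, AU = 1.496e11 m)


v = sqrt(GM/r) = sqrt(6.674e-11 * 9.945e+30 / 1.287e+12) = 22713.3123

22713.3123 m/s


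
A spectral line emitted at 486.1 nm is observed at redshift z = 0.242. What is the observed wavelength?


lam_obs = lam_emit * (1 + z) = 486.1 * (1 + 0.242) = 603.7362

603.7362 nm


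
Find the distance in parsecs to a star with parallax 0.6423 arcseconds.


d = 1/p = 1/0.6423 = 1.5569

1.5569 pc


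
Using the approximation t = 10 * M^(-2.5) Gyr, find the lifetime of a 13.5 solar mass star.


t = 10 * M^(-2.5) = 10 * 13.5^(-2.5) = 0.0149

0.0149 Gyr


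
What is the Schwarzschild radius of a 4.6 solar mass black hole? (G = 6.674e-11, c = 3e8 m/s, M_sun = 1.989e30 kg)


M = 4.6 * 1.989e30 kg = 9.1494e+30 kg. rs = 2GM/c^2 = 2 * 6.674e-11 * 9.1494e+30 / (3e8)^2 = 13569.5768

13569.5768 m


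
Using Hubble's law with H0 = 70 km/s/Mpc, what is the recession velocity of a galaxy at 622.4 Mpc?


v = H0 * d = 70 * 622.4 = 43568.0

43568.0 km/s


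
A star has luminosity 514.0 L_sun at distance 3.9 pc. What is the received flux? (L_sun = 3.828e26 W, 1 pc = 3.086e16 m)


F = L / (4*pi*d^2) = 1.968e+29 / (4*pi*(1.204e+17)^2) = 1.081e-06

1.081e-06 W/m^2


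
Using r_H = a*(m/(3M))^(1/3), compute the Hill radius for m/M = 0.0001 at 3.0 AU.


r_H = a * (m/3M)^(1/3) = 3.0 * (0.0001/3)^(1/3) = 0.0965

0.0965 AU


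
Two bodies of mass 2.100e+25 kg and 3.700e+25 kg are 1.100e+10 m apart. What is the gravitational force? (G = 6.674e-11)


F = G*m1*m2/r^2 = 6.674e-11 * 2.100e+25 * 3.700e+25 / (1.100e+10)^2 = 6.674e-11 * 7.770e+50 / 1.210e+20 = 4.286e+20

4.286e+20 N


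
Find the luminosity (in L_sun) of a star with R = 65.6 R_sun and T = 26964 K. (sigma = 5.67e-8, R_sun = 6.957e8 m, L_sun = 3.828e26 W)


R = 65.6 * 6.957e8 m = 4.563792e+10 m. L = 4*pi*R^2*sigma*T^4 = 4*pi*(4.563792e+10)^2 * 5.67e-8 * 26964^4 = 7.844800115e+32 W. L/L_sun = 7.844800115e+32 / 3.828e26 = 2.049e+06

2.049e+06 L_sun


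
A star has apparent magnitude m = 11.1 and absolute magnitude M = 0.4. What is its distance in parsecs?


d = 10^((m - M + 5)/5) = 10^((11.1 - 0.4 + 5)/5) = 1380.3843

1380.3843 pc


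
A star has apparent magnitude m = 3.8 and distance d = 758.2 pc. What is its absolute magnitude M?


M = m - 5*log10(d) + 5 = 3.8 - 5*log10(758.2) + 5 = -5.5989

-5.5989


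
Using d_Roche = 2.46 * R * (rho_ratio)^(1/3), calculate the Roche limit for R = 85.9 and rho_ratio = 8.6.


d_Roche = 2.46 * 85.9 * 8.6^(1/3) = 432.94

432.94


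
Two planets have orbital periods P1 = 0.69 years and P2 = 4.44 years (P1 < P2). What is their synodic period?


1/P_syn = |1/P1 - 1/P2| = |1/0.69 - 1/4.44| => P_syn = 0.817

0.817 years


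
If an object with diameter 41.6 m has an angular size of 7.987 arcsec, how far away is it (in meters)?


D = size / theta_rad, theta_rad = 7.987 * pi/(180*3600) = 3.872e-05, D = 1.074e+06

1.074e+06 m


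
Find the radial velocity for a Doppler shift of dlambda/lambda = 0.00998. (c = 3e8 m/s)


v = (dlambda/lambda) * c = 0.00998 * 3e8 = 2.994e+06

2.994e+06 m/s


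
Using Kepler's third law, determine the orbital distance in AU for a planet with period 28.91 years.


a = P^(2/3) = 28.91^(2/3) = 9.4196

9.4196 AU


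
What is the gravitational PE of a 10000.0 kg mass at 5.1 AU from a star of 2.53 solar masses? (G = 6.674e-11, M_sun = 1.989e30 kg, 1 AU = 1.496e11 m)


M = 2.53 * 1.989e30 kg = 5.03217e+30 kg; r = 5.1 AU * 1.496e11 m/AU = 7.6296e+11 m. U = -GM*m/r = -(6.674e-11 * 5.03217e+30 * 10000.0) / 7.6296e+11 = -4.402e+12

-4.402e+12 J


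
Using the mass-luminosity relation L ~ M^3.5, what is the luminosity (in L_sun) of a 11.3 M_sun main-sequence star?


L/L_sun = (M/M_sun)^3.5 = 11.3^3.5 = 4850.3665

4850.3665 L_sun


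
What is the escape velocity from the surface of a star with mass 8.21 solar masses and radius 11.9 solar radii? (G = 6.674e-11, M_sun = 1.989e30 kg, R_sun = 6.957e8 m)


M = 8.21 * 1.989e30 kg = 1.632969e+31 kg; R = 11.9 * 6.957e8 m = 8.27883e+09 m. v_esc = sqrt(2GM/R) = sqrt(2 * 6.674e-11 * 1.632969e+31 / 8.27883e+09) = 513112.4906

513112.4906 m/s


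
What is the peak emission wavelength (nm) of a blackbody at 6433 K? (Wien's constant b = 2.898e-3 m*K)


lam_max = b / T = 2.898e-3 / 6433 = 4.505e-07 m = 450.4897 nm

450.4897 nm


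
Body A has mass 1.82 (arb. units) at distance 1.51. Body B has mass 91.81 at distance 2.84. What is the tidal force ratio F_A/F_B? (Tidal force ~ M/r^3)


Ratio = (M1/r1^3) / (M2/r2^3) = (1.82/1.51^3) / (91.81/2.84^3) = 0.1319

0.1319


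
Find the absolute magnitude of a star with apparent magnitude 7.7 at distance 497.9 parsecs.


M = m - 5*log10(d) + 5 = 7.7 - 5*log10(497.9) + 5 = -0.7857

-0.7857


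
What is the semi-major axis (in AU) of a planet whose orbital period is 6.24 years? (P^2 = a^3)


a = P^(2/3) = 6.24^(2/3) = 3.3894

3.3894 AU


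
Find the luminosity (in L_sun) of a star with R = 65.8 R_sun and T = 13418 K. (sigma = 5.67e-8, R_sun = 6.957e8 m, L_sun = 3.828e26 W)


R = 65.8 * 6.957e8 m = 4.577706e+10 m. L = 4*pi*R^2*sigma*T^4 = 4*pi*(4.577706e+10)^2 * 5.67e-8 * 13418^4 = 4.839938765e+31 W. L/L_sun = 4.839938765e+31 / 3.828e26 = 126435.182

126435.182 L_sun


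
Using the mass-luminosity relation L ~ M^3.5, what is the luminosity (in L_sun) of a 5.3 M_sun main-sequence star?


L/L_sun = (M/M_sun)^3.5 = 5.3^3.5 = 342.7406

342.7406 L_sun


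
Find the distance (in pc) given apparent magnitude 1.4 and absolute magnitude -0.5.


d = 10^((m - M + 5)/5) = 10^((1.4 - -0.5 + 5)/5) = 23.9883

23.9883 pc


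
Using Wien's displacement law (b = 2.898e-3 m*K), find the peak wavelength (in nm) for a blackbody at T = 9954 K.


lam_max = b / T = 2.898e-3 / 9954 = 2.911e-07 m = 291.1392 nm

291.1392 nm


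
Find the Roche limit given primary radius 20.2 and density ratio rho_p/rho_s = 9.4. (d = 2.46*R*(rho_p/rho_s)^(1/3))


d_Roche = 2.46 * 20.2 * 9.4^(1/3) = 104.8727

104.8727


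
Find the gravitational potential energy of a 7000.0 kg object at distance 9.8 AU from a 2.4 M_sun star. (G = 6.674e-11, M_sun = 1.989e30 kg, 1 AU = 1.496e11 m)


M = 2.4 * 1.989e30 kg = 4.7736e+30 kg; r = 9.8 AU * 1.496e11 m/AU = 1.46608e+12 m. U = -GM*m/r = -(6.674e-11 * 4.7736e+30 * 7000.0) / 1.46608e+12 = -1.521e+12

-1.521e+12 J


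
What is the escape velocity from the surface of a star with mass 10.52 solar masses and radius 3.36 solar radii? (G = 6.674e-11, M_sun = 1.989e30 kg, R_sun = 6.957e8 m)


M = 10.52 * 1.989e30 kg = 2.092428e+31 kg; R = 3.36 * 6.957e8 m = 2.337552e+09 m. v_esc = sqrt(2GM/R) = sqrt(2 * 6.674e-11 * 2.092428e+31 / 2.337552e+09) = 1.093e+06

1.093e+06 m/s


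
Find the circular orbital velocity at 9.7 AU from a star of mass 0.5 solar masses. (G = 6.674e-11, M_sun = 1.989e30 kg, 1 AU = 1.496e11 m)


v = sqrt(GM/r) = sqrt(6.674e-11 * 9.945e+29 / 1.451e+12) = 6763.0692

6763.0692 m/s


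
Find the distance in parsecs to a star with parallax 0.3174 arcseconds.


d = 1/p = 1/0.3174 = 3.1506

3.1506 pc


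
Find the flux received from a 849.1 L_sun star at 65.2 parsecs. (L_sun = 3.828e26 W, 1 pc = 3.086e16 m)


F = L / (4*pi*d^2) = 3.250e+29 / (4*pi*(2.012e+18)^2) = 6.389e-09

6.389e-09 W/m^2


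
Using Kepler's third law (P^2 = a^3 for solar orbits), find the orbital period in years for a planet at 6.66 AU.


P = a^(3/2) = 6.66^1.5 = 17.1874

17.1874 years


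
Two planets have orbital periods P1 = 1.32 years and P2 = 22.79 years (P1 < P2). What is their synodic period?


1/P_syn = |1/P1 - 1/P2| = |1/1.32 - 1/22.79| => P_syn = 1.4012

1.4012 years


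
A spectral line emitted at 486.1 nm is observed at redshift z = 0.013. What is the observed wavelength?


lam_obs = lam_emit * (1 + z) = 486.1 * (1 + 0.013) = 492.4193

492.4193 nm


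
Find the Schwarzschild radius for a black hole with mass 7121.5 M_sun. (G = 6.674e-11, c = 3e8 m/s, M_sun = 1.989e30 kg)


M = 7121.5 * 1.989e30 kg = 1.41646635e+34 kg. rs = 2GM/c^2 = 2 * 6.674e-11 * 1.41646635e+34 / (3e8)^2 = 2.101e+07

2.101e+07 m


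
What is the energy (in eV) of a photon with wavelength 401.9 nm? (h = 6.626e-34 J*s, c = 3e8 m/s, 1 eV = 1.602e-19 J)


E = hc/lambda = 6.626e-34 * 3e8 / 4.019e-07 = 4.946e-19 J = 3.0874 eV

3.0874 eV


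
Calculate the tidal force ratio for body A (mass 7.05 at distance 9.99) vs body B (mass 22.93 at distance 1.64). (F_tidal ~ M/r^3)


Ratio = (M1/r1^3) / (M2/r2^3) = (7.05/9.99^3) / (22.93/1.64^3) = 0.0014

0.0014


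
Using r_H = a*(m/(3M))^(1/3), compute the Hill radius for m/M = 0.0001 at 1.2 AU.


r_H = a * (m/3M)^(1/3) = 1.2 * (0.0001/3)^(1/3) = 0.0386

0.0386 AU


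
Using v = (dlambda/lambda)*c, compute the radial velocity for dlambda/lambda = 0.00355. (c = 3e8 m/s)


v = (dlambda/lambda) * c = 0.00355 * 3e8 = 1.065e+06

1.065e+06 m/s


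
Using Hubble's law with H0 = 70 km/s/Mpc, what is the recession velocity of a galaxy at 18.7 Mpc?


v = H0 * d = 70 * 18.7 = 1309.0

1309.0 km/s


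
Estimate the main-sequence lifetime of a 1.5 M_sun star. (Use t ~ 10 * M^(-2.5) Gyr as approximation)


t = 10 * M^(-2.5) = 10 * 1.5^(-2.5) = 3.6289

3.6289 Gyr


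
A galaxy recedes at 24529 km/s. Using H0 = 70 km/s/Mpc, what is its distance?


d = v / H0 = 24529 / 70 = 350.4143

350.4143 Mpc


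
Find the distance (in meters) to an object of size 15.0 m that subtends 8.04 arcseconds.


D = size / theta_rad, theta_rad = 8.04 * pi/(180*3600) = 3.898e-05, D = 384822.3997

384822.3997 m


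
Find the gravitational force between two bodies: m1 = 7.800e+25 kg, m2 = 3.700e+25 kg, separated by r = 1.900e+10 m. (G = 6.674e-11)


F = G*m1*m2/r^2 = 6.674e-11 * 7.800e+25 * 3.700e+25 / (1.900e+10)^2 = 6.674e-11 * 2.886e+51 / 3.610e+20 = 5.336e+20

5.336e+20 N


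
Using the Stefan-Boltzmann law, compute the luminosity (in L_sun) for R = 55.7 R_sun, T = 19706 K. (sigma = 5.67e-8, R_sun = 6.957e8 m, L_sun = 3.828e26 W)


R = 55.7 * 6.957e8 m = 3.875049e+10 m. L = 4*pi*R^2*sigma*T^4 = 4*pi*(3.875049e+10)^2 * 5.67e-8 * 19706^4 = 1.613396958e+32 W. L/L_sun = 1.613396958e+32 / 3.828e26 = 421472.5596

421472.5596 L_sun


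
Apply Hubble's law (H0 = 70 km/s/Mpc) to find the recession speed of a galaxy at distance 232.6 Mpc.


v = H0 * d = 70 * 232.6 = 16282.0

16282.0 km/s


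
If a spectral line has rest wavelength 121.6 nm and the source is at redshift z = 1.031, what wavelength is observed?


lam_obs = lam_emit * (1 + z) = 121.6 * (1 + 1.031) = 246.9696

246.9696 nm


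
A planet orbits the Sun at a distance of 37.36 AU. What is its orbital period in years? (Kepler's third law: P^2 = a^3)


P = a^(3/2) = 37.36^1.5 = 228.3549

228.3549 years


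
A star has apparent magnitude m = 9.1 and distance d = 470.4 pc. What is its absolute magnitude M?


M = m - 5*log10(d) + 5 = 9.1 - 5*log10(470.4) + 5 = 0.7377

0.7377


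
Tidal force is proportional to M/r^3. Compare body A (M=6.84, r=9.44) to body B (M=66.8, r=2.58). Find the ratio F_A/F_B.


Ratio = (M1/r1^3) / (M2/r2^3) = (6.84/9.44^3) / (66.8/2.58^3) = 0.0021

0.0021


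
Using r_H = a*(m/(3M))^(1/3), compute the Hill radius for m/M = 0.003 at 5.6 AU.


r_H = a * (m/3M)^(1/3) = 5.6 * (0.003/3)^(1/3) = 0.56

0.56 AU


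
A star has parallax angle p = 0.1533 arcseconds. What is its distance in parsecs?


d = 1/p = 1/0.1533 = 6.5232

6.5232 pc


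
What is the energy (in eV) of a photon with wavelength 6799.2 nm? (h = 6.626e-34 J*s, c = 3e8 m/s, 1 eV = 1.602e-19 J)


E = hc/lambda = 6.626e-34 * 3e8 / 6.799e-06 = 2.924e-20 J = 0.1825 eV

0.1825 eV


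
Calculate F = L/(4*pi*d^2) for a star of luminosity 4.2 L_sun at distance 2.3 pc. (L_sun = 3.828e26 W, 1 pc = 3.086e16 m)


F = L / (4*pi*d^2) = 1.608e+27 / (4*pi*(7.098e+16)^2) = 2.540e-08

2.540e-08 W/m^2


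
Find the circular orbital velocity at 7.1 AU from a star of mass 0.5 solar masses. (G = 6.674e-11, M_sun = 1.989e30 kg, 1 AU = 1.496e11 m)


v = sqrt(GM/r) = sqrt(6.674e-11 * 9.945e+29 / 1.062e+12) = 7904.9754

7904.9754 m/s


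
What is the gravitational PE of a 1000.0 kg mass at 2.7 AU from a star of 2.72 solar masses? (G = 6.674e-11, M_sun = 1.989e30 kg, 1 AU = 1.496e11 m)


M = 2.72 * 1.989e30 kg = 5.41008e+30 kg; r = 2.7 AU * 1.496e11 m/AU = 4.0392e+11 m. U = -GM*m/r = -(6.674e-11 * 5.41008e+30 * 1000.0) / 4.0392e+11 = -8.939e+11

-8.939e+11 J


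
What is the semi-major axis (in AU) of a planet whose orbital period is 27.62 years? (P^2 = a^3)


a = P^(2/3) = 27.62^(2/3) = 9.1373

9.1373 AU


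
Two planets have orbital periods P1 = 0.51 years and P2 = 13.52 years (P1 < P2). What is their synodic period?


1/P_syn = |1/P1 - 1/P2| = |1/0.51 - 1/13.52| => P_syn = 0.53

0.53 years


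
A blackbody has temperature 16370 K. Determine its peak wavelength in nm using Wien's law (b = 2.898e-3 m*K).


lam_max = b / T = 2.898e-3 / 16370 = 1.770e-07 m = 177.0312 nm

177.0312 nm


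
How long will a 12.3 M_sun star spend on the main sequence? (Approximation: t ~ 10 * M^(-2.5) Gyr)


t = 10 * M^(-2.5) = 10 * 12.3^(-2.5) = 0.0188

0.0188 Gyr


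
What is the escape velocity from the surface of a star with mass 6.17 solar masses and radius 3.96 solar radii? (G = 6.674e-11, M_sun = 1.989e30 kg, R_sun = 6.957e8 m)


M = 6.17 * 1.989e30 kg = 1.227213e+31 kg; R = 3.96 * 6.957e8 m = 2.754972e+09 m. v_esc = sqrt(2GM/R) = sqrt(2 * 6.674e-11 * 1.227213e+31 / 2.754972e+09) = 771097.8246

771097.8246 m/s


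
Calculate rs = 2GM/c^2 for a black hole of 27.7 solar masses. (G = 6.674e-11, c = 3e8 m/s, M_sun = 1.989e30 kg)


M = 27.7 * 1.989e30 kg = 5.50953e+31 kg. rs = 2GM/c^2 = 2 * 6.674e-11 * 5.50953e+31 / (3e8)^2 = 81712.4516

81712.4516 m


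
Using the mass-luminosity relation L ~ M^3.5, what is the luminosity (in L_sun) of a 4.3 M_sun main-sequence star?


L/L_sun = (M/M_sun)^3.5 = 4.3^3.5 = 164.8692

164.8692 L_sun


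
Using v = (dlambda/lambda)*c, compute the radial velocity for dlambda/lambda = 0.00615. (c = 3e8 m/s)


v = (dlambda/lambda) * c = 0.00615 * 3e8 = 1.845e+06

1.845e+06 m/s


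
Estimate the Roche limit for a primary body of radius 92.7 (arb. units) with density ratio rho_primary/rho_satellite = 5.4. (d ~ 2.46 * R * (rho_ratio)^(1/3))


d_Roche = 2.46 * 92.7 * 5.4^(1/3) = 400.0793

400.0793


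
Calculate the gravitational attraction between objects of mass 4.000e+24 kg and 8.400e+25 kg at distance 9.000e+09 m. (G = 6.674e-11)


F = G*m1*m2/r^2 = 6.674e-11 * 4.000e+24 * 8.400e+25 / (9.000e+09)^2 = 6.674e-11 * 3.360e+50 / 8.100e+19 = 2.768e+20

2.768e+20 N


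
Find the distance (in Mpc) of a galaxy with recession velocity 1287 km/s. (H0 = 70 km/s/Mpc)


d = v / H0 = 1287 / 70 = 18.3857

18.3857 Mpc


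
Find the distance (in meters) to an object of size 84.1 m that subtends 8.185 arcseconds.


D = size / theta_rad, theta_rad = 8.185 * pi/(180*3600) = 3.968e-05, D = 2.119e+06

2.119e+06 m


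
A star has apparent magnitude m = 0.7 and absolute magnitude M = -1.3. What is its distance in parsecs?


d = 10^((m - M + 5)/5) = 10^((0.7 - -1.3 + 5)/5) = 25.1189

25.1189 pc


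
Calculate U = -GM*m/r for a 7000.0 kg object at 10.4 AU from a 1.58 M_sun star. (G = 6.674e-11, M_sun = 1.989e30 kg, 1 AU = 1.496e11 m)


M = 1.58 * 1.989e30 kg = 3.14262e+30 kg; r = 10.4 AU * 1.496e11 m/AU = 1.55584e+12 m. U = -GM*m/r = -(6.674e-11 * 3.14262e+30 * 7000.0) / 1.55584e+12 = -9.437e+11

-9.437e+11 J


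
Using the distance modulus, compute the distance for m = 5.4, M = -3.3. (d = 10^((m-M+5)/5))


d = 10^((m - M + 5)/5) = 10^((5.4 - -3.3 + 5)/5) = 549.5409

549.5409 pc


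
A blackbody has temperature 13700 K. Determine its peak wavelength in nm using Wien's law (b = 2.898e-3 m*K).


lam_max = b / T = 2.898e-3 / 13700 = 2.115e-07 m = 211.5328 nm

211.5328 nm


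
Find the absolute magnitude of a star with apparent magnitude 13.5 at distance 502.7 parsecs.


M = m - 5*log10(d) + 5 = 13.5 - 5*log10(502.7) + 5 = 4.9935

4.9935


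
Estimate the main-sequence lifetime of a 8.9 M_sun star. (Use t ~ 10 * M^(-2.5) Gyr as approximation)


t = 10 * M^(-2.5) = 10 * 8.9^(-2.5) = 0.0423

0.0423 Gyr


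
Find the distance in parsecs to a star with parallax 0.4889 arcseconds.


d = 1/p = 1/0.4889 = 2.0454

2.0454 pc


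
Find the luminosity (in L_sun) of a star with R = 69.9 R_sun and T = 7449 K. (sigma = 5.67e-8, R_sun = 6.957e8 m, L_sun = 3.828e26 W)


R = 69.9 * 6.957e8 m = 4.862943e+10 m. L = 4*pi*R^2*sigma*T^4 = 4*pi*(4.862943e+10)^2 * 5.67e-8 * 7449^4 = 5.187799443e+30 W. L/L_sun = 5.187799443e+30 / 3.828e26 = 13552.2451

13552.2451 L_sun


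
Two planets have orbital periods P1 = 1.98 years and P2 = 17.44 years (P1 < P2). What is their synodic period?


1/P_syn = |1/P1 - 1/P2| = |1/1.98 - 1/17.44| => P_syn = 2.2336

2.2336 years


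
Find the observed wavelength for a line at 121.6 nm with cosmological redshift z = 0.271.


lam_obs = lam_emit * (1 + z) = 121.6 * (1 + 0.271) = 154.5536

154.5536 nm


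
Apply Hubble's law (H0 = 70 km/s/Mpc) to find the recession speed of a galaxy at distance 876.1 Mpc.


v = H0 * d = 70 * 876.1 = 61327.0

61327.0 km/s


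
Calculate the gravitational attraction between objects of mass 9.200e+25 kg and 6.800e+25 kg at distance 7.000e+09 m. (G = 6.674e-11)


F = G*m1*m2/r^2 = 6.674e-11 * 9.200e+25 * 6.800e+25 / (7.000e+09)^2 = 6.674e-11 * 6.256e+51 / 4.900e+19 = 8.521e+21

8.521e+21 N


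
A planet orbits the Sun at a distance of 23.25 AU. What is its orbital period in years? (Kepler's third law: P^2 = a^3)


P = a^(3/2) = 23.25^1.5 = 112.1074

112.1074 years


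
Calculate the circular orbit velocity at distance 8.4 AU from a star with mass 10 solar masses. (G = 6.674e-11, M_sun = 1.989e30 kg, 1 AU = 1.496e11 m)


v = sqrt(GM/r) = sqrt(6.674e-11 * 1.989e+31 / 1.257e+12) = 32501.6233

32501.6233 m/s


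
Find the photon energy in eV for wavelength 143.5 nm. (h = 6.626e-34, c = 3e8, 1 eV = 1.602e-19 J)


E = hc/lambda = 6.626e-34 * 3e8 / 1.435e-07 = 1.385e-18 J = 8.6469 eV

8.6469 eV


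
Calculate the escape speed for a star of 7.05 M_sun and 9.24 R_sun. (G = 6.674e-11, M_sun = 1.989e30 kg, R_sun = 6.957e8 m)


M = 7.05 * 1.989e30 kg = 1.402245e+31 kg; R = 9.24 * 6.957e8 m = 6.428268e+09 m. v_esc = sqrt(2GM/R) = sqrt(2 * 6.674e-11 * 1.402245e+31 / 6.428268e+09) = 539601.3925

539601.3925 m/s


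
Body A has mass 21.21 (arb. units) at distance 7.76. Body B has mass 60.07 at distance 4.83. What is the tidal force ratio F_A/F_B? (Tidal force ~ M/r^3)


Ratio = (M1/r1^3) / (M2/r2^3) = (21.21/7.76^3) / (60.07/4.83^3) = 0.0851

0.0851


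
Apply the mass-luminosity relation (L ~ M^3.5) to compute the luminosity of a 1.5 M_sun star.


L/L_sun = (M/M_sun)^3.5 = 1.5^3.5 = 4.1335

4.1335 L_sun


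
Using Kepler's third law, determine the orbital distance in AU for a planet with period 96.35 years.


a = P^(2/3) = 96.35^(2/3) = 21.0169

21.0169 AU


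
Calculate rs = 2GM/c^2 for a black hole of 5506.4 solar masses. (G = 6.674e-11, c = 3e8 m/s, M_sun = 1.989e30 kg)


M = 5506.4 * 1.989e30 kg = 1.09522296e+34 kg. rs = 2GM/c^2 = 2 * 6.674e-11 * 1.09522296e+34 / (3e8)^2 = 1.624e+07

1.624e+07 m
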